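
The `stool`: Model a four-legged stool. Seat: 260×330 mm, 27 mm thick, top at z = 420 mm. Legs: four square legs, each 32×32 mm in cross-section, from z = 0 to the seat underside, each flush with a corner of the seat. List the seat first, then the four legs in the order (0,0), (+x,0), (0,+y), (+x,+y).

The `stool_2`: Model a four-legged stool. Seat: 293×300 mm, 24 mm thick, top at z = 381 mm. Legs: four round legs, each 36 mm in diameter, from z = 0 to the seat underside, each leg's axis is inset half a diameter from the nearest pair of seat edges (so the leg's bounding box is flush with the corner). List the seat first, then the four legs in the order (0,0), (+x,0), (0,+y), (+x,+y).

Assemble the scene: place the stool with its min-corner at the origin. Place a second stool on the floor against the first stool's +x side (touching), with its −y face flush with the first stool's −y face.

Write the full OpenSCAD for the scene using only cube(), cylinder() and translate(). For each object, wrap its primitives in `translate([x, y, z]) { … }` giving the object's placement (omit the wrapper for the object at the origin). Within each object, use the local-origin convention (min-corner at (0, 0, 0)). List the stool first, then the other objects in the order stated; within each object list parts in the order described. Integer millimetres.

translate([0, 0, 393]) cube([260, 330, 27]);
cube([32, 32, 393]);
translate([228, 0, 0]) cube([32, 32, 393]);
translate([0, 298, 0]) cube([32, 32, 393]);
translate([228, 298, 0]) cube([32, 32, 393]);
translate([260, 0, 0]) {
  translate([0, 0, 357]) cube([293, 300, 24]);
  translate([18, 18, 0]) cylinder(h = 357, r = 18);
  translate([275, 18, 0]) cylinder(h = 357, r = 18);
  translate([18, 282, 0]) cylinder(h = 357, r = 18);
  translate([275, 282, 0]) cylinder(h = 357, r = 18);
}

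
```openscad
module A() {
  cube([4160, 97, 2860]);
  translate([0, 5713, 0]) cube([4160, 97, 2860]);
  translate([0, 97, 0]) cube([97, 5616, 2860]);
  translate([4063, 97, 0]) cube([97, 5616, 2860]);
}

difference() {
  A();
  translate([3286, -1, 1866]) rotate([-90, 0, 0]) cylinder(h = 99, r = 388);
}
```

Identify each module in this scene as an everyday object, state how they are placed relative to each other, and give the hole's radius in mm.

A is a house frame. The house frame has a circular hole through its front wall. The hole's radius is 388 mm.

The subtracted cylinder has r = 388 mm.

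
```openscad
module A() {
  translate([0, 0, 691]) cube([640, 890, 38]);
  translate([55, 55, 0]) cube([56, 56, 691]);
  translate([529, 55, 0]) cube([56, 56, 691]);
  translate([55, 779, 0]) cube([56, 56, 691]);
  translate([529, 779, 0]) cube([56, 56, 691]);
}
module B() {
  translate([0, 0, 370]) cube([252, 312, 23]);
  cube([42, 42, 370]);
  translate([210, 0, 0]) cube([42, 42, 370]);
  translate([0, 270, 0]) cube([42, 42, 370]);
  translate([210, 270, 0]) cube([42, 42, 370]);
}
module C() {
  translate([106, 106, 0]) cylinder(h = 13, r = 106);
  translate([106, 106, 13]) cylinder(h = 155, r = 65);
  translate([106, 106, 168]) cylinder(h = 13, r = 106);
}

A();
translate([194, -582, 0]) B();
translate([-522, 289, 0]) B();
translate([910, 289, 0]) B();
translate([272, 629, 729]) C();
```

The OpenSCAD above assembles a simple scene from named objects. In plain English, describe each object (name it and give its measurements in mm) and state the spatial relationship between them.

A is a table: top 640 mm (x) × 890 mm (y), 38 mm thick, upper face at z = 729 mm, on four 56×56 mm square legs, each inset 55 mm from the nearest pair of top edges, running from z = 0 to the bottom of the top.

B is a four-legged stool. The seat is a 252×312×23 mm slab whose top surface is at z = 393 mm; four square legs, each 42×42 mm in cross-section, run from the floor (z = 0) to the underside of the seat, each flush with a corner of the seat.

C is a spool: two coaxial disc flanges of radius 106 mm and thickness 13 mm, joined by a core cylinder of radius 65 mm and height 155 mm. The lower flange rests on z = 0 and the three cylinders share a vertical axis.

Three stools sit around the table at the −y, −x, +x sides. The spool is on top of the table.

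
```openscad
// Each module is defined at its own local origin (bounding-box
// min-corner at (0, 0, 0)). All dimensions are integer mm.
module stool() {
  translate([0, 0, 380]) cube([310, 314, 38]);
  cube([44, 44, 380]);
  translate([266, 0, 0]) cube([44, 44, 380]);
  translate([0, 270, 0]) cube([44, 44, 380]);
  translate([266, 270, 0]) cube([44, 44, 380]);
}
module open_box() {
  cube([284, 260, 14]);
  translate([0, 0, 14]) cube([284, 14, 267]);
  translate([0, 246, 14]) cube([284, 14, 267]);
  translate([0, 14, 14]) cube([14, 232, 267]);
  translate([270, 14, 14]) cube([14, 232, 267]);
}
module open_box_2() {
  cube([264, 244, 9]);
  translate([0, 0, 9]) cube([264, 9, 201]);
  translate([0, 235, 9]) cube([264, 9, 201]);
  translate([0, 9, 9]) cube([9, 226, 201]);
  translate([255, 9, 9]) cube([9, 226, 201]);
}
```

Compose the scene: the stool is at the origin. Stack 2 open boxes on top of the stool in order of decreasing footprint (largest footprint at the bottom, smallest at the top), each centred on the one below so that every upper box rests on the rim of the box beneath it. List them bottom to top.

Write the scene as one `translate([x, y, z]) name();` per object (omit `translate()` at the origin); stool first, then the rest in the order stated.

stool();
translate([13, 27, 418]) open_box();
translate([23, 35, 699]) open_box_2();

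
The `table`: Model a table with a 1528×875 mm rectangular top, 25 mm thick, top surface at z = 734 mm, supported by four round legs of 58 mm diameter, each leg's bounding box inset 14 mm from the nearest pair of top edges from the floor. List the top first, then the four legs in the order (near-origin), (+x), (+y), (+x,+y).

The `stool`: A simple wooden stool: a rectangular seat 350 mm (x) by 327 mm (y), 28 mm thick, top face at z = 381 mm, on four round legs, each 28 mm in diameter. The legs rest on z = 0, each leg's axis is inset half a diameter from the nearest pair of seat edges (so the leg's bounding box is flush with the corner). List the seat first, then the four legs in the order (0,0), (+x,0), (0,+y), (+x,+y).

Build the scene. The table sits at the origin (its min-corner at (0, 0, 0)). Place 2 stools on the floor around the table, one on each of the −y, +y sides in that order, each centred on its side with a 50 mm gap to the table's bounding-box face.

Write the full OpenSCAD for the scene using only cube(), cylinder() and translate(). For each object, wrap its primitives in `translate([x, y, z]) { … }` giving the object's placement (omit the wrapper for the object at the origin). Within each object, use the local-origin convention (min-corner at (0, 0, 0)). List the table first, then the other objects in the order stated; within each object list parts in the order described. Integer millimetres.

translate([0, 0, 709]) cube([1528, 875, 25]);
translate([43, 43, 0]) cylinder(h = 709, r = 29);
translate([1485, 43, 0]) cylinder(h = 709, r = 29);
translate([43, 832, 0]) cylinder(h = 709, r = 29);
translate([1485, 832, 0]) cylinder(h = 709, r = 29);
translate([589, -377, 0]) {
  translate([0, 0, 353]) cube([350, 327, 28]);
  translate([14, 14, 0]) cylinder(h = 353, r = 14);
  translate([336, 14, 0]) cylinder(h = 353, r = 14);
  translate([14, 313, 0]) cylinder(h = 353, r = 14);
  translate([336, 313, 0]) cylinder(h = 353, r = 14);
}
translate([589, 925, 0]) {
  translate([0, 0, 353]) cube([350, 327, 28]);
  translate([14, 14, 0]) cylinder(h = 353, r = 14);
  translate([336, 14, 0]) cylinder(h = 353, r = 14);
  translate([14, 313, 0]) cylinder(h = 353, r = 14);
  translate([336, 313, 0]) cylinder(h = 353, r = 14);
}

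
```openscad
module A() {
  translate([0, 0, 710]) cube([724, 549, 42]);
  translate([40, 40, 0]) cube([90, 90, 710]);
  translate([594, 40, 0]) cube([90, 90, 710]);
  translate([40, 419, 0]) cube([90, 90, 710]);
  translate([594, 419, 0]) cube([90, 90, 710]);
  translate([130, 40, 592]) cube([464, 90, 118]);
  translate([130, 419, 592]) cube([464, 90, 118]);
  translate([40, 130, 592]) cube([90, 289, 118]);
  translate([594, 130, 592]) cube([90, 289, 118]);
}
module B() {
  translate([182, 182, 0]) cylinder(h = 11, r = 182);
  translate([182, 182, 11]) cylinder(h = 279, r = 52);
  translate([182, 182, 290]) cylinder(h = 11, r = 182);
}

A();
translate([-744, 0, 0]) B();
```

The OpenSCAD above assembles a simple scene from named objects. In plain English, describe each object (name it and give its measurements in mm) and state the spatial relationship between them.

A is a table: top 724 mm (x) × 549 mm (y), 42 mm thick, upper face at z = 752 mm, on four 90×90 mm square legs, each inset 40 mm from the nearest pair of top edges, running from z = 0 to the bottom of the top. Four apron rails, 90 mm thick and 118 mm tall, run between adjacent legs with their top edges flush with the underside of the top and their outer faces flush with the legs' outer faces.

B is a spool: two coaxial disc flanges of radius 182 mm and thickness 11 mm, joined by a core cylinder of radius 52 mm and height 279 mm. The lower flange rests on z = 0 and the three cylinders share a vertical axis.

The spool is on the floor beside the table on its −x side.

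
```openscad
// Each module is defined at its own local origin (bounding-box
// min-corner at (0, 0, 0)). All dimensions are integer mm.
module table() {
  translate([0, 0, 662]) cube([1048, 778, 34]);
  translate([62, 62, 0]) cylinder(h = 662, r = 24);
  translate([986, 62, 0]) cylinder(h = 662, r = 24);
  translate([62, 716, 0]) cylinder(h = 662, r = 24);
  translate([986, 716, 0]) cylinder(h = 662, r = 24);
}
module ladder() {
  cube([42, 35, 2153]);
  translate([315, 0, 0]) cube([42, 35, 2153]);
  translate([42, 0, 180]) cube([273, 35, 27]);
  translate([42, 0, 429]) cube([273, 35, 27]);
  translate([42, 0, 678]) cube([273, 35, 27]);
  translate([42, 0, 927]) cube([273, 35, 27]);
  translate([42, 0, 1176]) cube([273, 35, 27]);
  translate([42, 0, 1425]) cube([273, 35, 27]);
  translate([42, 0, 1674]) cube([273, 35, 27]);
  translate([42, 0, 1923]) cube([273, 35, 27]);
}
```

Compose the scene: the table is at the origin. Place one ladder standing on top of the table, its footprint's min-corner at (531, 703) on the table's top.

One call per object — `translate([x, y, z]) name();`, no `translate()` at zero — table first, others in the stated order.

table();
translate([531, 703, 696]) ladder();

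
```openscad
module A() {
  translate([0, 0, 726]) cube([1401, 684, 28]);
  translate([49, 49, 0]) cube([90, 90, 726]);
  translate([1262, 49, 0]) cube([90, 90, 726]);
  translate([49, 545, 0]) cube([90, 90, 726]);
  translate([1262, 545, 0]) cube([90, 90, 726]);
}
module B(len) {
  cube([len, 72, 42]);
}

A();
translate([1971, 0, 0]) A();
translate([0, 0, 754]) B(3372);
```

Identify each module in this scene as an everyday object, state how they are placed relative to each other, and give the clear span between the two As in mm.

Second table starts at x = 1971; first ends at x = 1401; clear span = 1971 − 1401 = 570 mm.

A is a table. B is a beam. A beam spans the tops of two tables. The clear span between the two tables is 570 mm.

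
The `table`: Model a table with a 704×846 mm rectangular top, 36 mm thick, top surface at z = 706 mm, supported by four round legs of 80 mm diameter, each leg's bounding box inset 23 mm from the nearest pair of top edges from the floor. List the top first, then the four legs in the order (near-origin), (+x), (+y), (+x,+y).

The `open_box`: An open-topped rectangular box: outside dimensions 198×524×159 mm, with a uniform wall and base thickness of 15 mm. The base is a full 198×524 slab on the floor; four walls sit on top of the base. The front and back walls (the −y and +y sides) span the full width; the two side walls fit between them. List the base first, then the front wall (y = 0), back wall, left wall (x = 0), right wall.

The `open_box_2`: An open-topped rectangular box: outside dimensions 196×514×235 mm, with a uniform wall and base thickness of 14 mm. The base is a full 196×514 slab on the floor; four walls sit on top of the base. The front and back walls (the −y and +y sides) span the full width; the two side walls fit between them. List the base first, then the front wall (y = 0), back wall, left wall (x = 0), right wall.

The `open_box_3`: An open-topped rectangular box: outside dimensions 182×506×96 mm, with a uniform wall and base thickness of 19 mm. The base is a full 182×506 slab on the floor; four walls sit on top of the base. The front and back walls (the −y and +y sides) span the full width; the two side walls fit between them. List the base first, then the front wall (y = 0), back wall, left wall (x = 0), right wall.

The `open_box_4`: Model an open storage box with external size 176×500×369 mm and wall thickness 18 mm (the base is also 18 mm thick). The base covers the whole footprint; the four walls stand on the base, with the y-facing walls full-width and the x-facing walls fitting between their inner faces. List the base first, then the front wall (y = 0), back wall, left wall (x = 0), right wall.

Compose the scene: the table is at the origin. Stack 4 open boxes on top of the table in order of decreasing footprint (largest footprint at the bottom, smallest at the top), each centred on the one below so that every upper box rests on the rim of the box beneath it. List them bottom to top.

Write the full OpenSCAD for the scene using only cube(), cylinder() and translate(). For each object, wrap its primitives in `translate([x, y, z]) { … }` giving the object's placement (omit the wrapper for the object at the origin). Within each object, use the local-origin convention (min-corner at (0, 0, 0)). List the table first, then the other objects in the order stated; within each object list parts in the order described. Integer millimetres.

translate([0, 0, 670]) cube([704, 846, 36]);
translate([63, 63, 0]) cylinder(h = 670, r = 40);
translate([641, 63, 0]) cylinder(h = 670, r = 40);
translate([63, 783, 0]) cylinder(h = 670, r = 40);
translate([641, 783, 0]) cylinder(h = 670, r = 40);
translate([253, 161, 706]) {
  cube([198, 524, 15]);
  translate([0, 0, 15]) cube([198, 15, 144]);
  translate([0, 509, 15]) cube([198, 15, 144]);
  translate([0, 15, 15]) cube([15, 494, 144]);
  translate([183, 15, 15]) cube([15, 494, 144]);
}
translate([254, 166, 865]) {
  cube([196, 514, 14]);
  translate([0, 0, 14]) cube([196, 14, 221]);
  translate([0, 500, 14]) cube([196, 14, 221]);
  translate([0, 14, 14]) cube([14, 486, 221]);
  translate([182, 14, 14]) cube([14, 486, 221]);
}
translate([261, 170, 1100]) {
  cube([182, 506, 19]);
  translate([0, 0, 19]) cube([182, 19, 77]);
  translate([0, 487, 19]) cube([182, 19, 77]);
  translate([0, 19, 19]) cube([19, 468, 77]);
  translate([163, 19, 19]) cube([19, 468, 77]);
}
translate([264, 173, 1196]) {
  cube([176, 500, 18]);
  translate([0, 0, 18]) cube([176, 18, 351]);
  translate([0, 482, 18]) cube([176, 18, 351]);
  translate([0, 18, 18]) cube([18, 464, 351]);
  translate([158, 18, 18]) cube([18, 464, 351]);
}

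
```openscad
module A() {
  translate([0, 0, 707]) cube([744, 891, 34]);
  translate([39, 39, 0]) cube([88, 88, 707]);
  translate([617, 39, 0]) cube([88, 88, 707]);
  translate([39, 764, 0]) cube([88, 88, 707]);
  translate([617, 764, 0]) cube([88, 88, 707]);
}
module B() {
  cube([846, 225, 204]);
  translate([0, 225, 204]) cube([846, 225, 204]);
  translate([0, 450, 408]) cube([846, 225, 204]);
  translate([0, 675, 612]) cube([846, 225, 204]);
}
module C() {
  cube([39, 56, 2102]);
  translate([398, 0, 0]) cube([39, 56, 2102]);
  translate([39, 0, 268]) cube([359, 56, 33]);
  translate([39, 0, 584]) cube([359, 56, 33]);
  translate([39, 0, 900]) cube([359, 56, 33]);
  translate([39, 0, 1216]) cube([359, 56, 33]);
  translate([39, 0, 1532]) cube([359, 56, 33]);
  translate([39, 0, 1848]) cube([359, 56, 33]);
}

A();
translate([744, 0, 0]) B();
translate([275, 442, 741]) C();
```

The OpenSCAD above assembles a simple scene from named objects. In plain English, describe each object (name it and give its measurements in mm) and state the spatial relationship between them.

A is a rectangular dining table. The top is 744×891×34 mm with its upper surface at z = 741 mm. It stands on four 88×88 mm square legs, each inset 39 mm from the nearest pair of top edges, running from the floor to the underside of the top.

B is a run of 4 identical solid stair steps. Each tread is 846×225 mm and each step block is 204 mm high. Step 1 rests on the floor; step k is offset from step 1 by (k−1)×225 mm in y and (k−1)×204 mm in z.

C is a wooden ladder with two side rails of 39×56 mm section and 2102 mm height, set 437 mm apart overall. Between them run 6 rectangular rungs (56 mm deep, 33 mm thick), front faces flush with the rails' −y face. The bottom of the first rung is 268 mm above the floor and each subsequent rung is 316 mm higher than the one below.

The staircase is against the table's +x side, with their −y faces flush. The ladder is on top of the table.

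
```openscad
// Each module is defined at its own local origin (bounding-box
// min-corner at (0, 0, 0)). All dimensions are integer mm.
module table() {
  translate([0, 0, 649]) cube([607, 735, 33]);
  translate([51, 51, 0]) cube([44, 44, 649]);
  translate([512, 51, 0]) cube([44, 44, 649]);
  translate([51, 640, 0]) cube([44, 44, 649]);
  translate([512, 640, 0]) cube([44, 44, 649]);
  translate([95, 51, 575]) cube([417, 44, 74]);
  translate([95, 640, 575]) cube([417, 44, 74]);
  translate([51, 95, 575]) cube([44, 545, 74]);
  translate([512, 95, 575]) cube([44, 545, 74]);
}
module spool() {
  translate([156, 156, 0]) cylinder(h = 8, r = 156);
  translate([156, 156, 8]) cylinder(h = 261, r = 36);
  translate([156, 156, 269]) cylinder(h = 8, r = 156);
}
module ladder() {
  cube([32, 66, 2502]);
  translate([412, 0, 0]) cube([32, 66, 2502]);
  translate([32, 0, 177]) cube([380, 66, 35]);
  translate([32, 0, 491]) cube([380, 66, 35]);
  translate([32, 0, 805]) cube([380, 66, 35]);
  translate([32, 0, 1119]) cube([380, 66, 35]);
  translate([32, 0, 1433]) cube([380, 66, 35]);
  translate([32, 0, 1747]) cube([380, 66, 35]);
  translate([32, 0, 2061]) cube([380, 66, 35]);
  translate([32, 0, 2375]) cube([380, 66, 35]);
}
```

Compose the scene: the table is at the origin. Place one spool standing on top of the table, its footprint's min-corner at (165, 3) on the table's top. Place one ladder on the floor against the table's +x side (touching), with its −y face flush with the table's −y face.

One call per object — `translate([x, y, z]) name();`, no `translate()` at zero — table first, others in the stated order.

table();
translate([165, 3, 682]) spool();
translate([607, 0, 0]) ladder();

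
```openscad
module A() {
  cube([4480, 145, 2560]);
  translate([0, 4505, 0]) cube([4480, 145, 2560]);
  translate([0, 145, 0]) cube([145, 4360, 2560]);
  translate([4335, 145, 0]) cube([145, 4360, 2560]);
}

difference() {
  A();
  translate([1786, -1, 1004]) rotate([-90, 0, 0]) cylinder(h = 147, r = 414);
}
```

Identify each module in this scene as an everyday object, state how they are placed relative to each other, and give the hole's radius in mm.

A is a house frame. The house frame has a circular hole through its front wall. The hole's radius is 414 mm.

The subtracted cylinder has r = 414 mm.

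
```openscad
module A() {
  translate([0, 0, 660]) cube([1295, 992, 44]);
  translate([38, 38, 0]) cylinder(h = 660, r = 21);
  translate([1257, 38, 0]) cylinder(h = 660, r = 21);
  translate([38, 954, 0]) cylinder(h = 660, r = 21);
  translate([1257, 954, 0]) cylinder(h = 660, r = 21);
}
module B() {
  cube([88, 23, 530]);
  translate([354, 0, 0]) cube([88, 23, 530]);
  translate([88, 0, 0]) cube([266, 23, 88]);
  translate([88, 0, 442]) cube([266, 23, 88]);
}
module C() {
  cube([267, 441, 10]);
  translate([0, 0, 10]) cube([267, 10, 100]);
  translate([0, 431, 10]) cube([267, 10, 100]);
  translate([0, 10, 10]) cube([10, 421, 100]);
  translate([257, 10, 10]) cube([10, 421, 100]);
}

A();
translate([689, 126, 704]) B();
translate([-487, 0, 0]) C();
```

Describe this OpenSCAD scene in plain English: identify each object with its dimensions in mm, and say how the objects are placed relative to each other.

A is a rectangular dining table. The top is 1295×992×44 mm with its upper surface at z = 704 mm. It stands on four round legs of 42 mm diameter, each leg's bounding box inset 17 mm from the nearest pair of top edges, running from the floor to the underside of the top.

B is a picture frame with a 266×354 mm rectangular opening (x by z) and a uniform 88 mm border on every side. Frame depth is 23 mm along y. It is built from two vertical stiles running the full outside height and two horizontal rails spanning the gap between the stiles.

C is an open-topped rectangular box: outside dimensions 267×441×110 mm, with a uniform wall and base thickness of 10 mm. The base is a full 267×441 slab on the floor; four walls sit on top of the base. The front and back walls (the −y and +y sides) span the full width; the two side walls fit between them.

The picture frame is on top of the table. The open box is on the floor beside the table on its −x side.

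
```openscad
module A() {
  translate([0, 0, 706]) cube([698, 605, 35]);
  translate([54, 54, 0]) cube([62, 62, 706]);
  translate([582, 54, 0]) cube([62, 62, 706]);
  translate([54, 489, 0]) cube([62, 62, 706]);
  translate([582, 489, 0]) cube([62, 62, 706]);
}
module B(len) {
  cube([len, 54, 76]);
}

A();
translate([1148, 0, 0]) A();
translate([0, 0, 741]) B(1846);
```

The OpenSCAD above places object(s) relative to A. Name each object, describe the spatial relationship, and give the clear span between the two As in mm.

A is a table. B is a beam. A beam spans the tops of two tables. The clear span between the two tables is 450 mm.

Second table starts at x = 1148; first ends at x = 698; clear span = 1148 − 698 = 450 mm.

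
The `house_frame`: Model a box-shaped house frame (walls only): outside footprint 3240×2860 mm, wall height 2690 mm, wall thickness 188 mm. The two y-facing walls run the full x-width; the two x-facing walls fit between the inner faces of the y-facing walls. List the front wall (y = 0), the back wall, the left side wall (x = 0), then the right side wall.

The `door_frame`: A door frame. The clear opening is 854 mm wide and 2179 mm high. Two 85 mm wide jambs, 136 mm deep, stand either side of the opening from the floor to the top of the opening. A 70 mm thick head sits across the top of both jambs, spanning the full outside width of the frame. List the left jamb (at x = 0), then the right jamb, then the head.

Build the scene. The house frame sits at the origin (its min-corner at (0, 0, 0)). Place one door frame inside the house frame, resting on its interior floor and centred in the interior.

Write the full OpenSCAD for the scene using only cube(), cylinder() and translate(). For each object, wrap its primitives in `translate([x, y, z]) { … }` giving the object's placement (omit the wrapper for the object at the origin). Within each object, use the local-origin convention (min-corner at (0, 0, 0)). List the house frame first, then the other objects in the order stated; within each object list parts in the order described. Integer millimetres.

cube([3240, 188, 2690]);
translate([0, 2672, 0]) cube([3240, 188, 2690]);
translate([0, 188, 0]) cube([188, 2484, 2690]);
translate([3052, 188, 0]) cube([188, 2484, 2690]);
translate([1108, 1362, 0]) {
  cube([85, 136, 2179]);
  translate([939, 0, 0]) cube([85, 136, 2179]);
  translate([0, 0, 2179]) cube([1024, 136, 70]);
}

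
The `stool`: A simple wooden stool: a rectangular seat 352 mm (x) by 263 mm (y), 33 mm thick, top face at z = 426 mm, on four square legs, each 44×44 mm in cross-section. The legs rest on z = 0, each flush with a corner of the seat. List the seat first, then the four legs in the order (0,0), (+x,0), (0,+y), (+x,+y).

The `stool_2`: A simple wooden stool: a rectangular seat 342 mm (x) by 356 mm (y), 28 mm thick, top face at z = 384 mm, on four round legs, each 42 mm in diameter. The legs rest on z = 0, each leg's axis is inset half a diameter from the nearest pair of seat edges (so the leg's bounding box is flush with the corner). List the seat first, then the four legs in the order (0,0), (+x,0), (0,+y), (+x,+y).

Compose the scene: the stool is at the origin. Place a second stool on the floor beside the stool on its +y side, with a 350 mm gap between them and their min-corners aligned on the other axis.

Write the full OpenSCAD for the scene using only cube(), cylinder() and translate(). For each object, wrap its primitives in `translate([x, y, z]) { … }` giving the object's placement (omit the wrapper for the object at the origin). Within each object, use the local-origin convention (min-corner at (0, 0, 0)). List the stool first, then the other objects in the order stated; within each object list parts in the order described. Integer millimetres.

translate([0, 0, 393]) cube([352, 263, 33]);
cube([44, 44, 393]);
translate([308, 0, 0]) cube([44, 44, 393]);
translate([0, 219, 0]) cube([44, 44, 393]);
translate([308, 219, 0]) cube([44, 44, 393]);
translate([0, 613, 0]) {
  translate([0, 0, 356]) cube([342, 356, 28]);
  translate([21, 21, 0]) cylinder(h = 356, r = 21);
  translate([321, 21, 0]) cylinder(h = 356, r = 21);
  translate([21, 335, 0]) cylinder(h = 356, r = 21);
  translate([321, 335, 0]) cylinder(h = 356, r = 21);
}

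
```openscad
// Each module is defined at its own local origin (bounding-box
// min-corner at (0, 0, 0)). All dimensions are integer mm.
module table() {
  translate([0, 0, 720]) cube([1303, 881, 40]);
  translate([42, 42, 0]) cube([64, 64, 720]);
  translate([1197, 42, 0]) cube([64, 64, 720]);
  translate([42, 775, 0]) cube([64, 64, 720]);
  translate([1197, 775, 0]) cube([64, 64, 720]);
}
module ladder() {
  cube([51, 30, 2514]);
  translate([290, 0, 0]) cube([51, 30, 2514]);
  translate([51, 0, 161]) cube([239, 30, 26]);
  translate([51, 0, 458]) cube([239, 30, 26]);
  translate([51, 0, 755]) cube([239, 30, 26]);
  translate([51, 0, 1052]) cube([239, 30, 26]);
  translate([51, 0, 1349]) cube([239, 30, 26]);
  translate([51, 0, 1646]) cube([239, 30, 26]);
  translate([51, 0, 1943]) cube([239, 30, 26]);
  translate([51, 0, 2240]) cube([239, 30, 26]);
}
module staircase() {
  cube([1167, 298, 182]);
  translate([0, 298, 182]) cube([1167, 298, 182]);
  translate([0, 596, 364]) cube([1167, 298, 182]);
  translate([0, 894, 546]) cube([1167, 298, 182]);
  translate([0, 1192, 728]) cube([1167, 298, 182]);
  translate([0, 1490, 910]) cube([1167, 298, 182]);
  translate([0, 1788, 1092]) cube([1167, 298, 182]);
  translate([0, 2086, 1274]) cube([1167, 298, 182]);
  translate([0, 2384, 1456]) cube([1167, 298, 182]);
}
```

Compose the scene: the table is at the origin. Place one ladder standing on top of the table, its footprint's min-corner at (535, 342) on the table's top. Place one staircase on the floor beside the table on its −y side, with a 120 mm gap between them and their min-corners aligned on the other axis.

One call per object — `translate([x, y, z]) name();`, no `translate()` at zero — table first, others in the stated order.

table();
translate([535, 342, 760]) ladder();
translate([0, -2802, 0]) staircase();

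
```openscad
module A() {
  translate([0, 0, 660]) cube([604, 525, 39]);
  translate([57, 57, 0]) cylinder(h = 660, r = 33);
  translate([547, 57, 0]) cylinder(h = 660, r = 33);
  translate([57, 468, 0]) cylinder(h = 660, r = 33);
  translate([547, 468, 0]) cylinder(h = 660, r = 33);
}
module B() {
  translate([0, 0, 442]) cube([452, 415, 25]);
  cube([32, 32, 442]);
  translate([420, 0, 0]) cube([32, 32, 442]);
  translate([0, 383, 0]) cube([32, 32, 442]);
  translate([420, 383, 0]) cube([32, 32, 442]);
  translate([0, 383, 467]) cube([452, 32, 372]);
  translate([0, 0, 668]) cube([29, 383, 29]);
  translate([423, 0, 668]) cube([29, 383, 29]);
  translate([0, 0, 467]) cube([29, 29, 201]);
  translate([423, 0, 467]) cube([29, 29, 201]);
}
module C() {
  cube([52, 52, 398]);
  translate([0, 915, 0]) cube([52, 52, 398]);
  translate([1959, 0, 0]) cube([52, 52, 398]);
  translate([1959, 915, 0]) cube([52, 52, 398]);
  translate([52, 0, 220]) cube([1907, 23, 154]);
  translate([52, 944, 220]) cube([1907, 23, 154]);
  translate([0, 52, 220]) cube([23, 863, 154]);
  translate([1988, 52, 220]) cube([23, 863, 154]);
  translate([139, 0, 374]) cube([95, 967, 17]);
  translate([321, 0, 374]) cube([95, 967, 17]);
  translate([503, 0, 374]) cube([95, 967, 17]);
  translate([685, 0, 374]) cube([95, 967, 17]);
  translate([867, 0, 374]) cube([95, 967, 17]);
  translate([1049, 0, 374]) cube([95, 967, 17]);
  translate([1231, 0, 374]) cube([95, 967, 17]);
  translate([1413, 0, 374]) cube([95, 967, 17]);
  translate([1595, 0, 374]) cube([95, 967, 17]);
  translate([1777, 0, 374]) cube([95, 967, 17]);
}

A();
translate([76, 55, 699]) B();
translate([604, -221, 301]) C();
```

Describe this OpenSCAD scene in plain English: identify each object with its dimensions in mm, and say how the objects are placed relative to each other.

A is a rectangular dining table. The top is 604×525×39 mm with its upper surface at z = 699 mm. It stands on four round legs of 66 mm diameter, each leg's bounding box inset 24 mm from the nearest pair of top edges, running from the floor to the underside of the top.

B is a chair: 452×415 mm seat, 25 mm thick, top at z = 467 mm, on four 32 mm square corner legs flush with the seat edges. A 32 mm thick backrest slab spans the full seat width, extending 372 mm above the seat top, its back face flush with the seat's +y edge. Two armrests of 29×29 mm section run along each side from the seat's front edge to the front of the backrest, top faces 230 mm above the seat top and outer faces flush with the seat's x-edges; a 29×29 mm post under the front of each armrest stands on the seat at the front corner.

C is a bed frame 2011 mm long (x) by 967 mm wide (y). Four 52×52 mm corner posts, 398 mm tall, at the corners of the footprint. Four rails of 23 mm thickness and 154 mm height run between adjacent posts with their undersides at z = 220 mm, their outer faces flush with the outside of the frame (the two x-running rails run between the posts' inner faces; the two y-running rails run between the posts' inner faces). 10 slats, each 95 mm wide (x) and 17 mm thick, lie across the top of the two x-running rails, running the full 967 mm width of the frame in y; the slats are evenly spaced along x between the inner faces of the end posts with equal gaps (rounded down to the nearest mm) at the −x end and between each pair — any rounding remainder accumulates at the +x end.

The chair is on top of the table, centred. The bed frame is beside the table with their tops flush at z = 699.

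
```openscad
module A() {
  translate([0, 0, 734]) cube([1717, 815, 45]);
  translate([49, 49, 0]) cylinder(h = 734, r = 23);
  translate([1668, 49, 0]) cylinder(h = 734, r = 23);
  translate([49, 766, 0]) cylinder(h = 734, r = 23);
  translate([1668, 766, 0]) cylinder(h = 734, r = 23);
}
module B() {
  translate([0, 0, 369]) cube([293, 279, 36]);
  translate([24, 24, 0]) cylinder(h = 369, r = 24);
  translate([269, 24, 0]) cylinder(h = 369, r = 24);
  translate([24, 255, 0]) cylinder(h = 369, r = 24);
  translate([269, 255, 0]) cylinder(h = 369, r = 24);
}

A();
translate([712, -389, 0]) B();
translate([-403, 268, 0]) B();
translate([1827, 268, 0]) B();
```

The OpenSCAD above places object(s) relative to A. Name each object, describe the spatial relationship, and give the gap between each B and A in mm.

Each stool's nearest face is 110 mm from the table's bounding box.

A is a table. B is a stool. Three stools sit around the table at the −y, −x, +x sides. The gap between each stool and the table is 110 mm.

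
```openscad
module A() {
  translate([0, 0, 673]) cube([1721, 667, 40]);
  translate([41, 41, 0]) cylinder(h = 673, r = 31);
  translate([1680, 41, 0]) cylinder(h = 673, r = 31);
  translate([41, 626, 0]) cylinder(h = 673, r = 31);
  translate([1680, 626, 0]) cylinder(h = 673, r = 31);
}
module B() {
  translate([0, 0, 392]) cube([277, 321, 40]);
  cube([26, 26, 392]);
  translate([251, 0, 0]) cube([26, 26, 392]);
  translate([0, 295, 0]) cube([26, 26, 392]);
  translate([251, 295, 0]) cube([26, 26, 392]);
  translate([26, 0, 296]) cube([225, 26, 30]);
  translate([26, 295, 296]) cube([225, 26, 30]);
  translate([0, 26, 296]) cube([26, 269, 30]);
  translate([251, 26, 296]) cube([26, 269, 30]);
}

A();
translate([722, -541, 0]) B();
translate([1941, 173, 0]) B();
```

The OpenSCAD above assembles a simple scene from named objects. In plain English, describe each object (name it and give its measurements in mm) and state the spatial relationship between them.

A is a table with a 1721×667 mm rectangular top, 40 mm thick, top surface at z = 713 mm, supported by four round legs of 62 mm diameter, each leg's bounding box inset 10 mm from the nearest pair of top edges, running from the floor.

B is a four-legged stool. The seat is 277×321 mm, 40 mm thick, top at z = 432 mm. It stands on four square legs, each 26×26 mm in cross-section, from z = 0 to the seat underside, each flush with a corner of the seat. Four stretchers, 26 mm wide and 30 mm tall, connect adjacent legs with their undersides at z = 296 mm, each running between the inner faces of the legs it joins and aligned with the legs' outer faces on the other axis.

Two stools sit around the table at the −y, +x sides.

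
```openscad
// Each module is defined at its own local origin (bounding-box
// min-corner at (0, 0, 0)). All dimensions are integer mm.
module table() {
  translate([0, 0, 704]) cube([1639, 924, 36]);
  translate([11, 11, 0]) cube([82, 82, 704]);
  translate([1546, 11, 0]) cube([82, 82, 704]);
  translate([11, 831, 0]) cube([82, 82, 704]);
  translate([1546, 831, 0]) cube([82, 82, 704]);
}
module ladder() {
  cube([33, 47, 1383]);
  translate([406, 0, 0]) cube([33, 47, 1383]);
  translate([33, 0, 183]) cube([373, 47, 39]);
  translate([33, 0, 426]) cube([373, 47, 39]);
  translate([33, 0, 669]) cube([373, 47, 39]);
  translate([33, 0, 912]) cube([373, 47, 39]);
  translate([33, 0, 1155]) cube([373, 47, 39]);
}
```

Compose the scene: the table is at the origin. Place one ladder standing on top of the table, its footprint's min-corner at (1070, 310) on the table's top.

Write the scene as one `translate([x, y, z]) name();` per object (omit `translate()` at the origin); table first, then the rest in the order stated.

table();
translate([1070, 310, 740]) ladder();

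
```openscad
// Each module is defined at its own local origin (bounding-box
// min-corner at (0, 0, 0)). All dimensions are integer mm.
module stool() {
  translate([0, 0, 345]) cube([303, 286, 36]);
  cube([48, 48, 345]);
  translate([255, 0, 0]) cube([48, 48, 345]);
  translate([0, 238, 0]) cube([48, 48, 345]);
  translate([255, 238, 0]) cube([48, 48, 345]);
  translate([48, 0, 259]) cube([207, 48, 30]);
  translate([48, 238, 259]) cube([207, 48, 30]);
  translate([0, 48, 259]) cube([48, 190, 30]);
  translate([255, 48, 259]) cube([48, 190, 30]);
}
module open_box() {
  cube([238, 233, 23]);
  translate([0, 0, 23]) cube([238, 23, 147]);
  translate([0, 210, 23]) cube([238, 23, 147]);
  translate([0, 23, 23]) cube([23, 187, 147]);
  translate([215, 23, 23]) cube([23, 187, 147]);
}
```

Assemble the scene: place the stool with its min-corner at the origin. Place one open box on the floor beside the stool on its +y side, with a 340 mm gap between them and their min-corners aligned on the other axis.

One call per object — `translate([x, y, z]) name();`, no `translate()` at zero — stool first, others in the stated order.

stool();
translate([0, 626, 0]) open_box();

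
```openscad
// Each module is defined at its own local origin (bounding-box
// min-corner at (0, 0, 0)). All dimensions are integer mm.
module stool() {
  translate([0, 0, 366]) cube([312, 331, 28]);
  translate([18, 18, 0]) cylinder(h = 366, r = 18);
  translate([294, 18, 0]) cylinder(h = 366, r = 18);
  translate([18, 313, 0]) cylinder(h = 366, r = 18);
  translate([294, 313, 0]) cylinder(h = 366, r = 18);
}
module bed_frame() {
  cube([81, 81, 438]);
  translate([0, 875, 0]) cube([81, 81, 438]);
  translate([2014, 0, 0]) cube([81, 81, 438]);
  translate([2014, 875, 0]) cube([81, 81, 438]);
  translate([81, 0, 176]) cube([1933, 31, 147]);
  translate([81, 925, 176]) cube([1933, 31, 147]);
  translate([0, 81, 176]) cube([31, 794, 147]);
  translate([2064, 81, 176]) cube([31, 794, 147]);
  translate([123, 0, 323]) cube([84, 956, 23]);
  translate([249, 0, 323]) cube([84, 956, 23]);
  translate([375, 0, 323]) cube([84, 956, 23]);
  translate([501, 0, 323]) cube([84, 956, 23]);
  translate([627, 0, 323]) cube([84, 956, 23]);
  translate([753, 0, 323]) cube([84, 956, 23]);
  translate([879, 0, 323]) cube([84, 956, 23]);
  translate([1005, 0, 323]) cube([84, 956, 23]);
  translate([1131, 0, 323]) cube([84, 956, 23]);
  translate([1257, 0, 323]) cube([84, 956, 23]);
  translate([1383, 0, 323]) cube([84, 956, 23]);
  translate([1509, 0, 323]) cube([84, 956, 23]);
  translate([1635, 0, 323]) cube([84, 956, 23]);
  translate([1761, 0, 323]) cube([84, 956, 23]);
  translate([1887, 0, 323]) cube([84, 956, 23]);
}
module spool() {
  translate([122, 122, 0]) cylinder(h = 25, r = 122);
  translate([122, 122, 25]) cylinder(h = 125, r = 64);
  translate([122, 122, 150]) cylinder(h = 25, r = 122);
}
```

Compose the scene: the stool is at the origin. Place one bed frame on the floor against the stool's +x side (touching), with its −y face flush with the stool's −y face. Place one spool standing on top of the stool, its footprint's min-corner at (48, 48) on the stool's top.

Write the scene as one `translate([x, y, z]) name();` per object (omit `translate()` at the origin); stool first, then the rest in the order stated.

stool();
translate([312, 0, 0]) bed_frame();
translate([48, 48, 394]) spool();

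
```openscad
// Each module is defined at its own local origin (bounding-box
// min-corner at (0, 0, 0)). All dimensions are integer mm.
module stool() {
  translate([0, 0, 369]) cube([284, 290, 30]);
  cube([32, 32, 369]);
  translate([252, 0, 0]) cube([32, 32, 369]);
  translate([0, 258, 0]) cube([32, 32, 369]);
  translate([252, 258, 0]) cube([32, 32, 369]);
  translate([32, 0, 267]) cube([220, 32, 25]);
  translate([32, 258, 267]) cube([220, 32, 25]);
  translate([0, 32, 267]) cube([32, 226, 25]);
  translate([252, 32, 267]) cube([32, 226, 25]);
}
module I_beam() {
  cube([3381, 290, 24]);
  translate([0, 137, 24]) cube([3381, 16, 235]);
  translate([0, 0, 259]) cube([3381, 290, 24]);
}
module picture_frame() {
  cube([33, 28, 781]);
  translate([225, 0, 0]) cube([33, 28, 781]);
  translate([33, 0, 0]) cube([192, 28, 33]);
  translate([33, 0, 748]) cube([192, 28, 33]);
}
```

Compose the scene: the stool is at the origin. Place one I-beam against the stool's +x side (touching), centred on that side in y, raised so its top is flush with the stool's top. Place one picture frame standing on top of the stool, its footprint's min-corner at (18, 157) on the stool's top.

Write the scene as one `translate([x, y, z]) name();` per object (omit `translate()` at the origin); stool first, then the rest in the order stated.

stool();
translate([284, 0, 116]) I_beam();
translate([18, 157, 399]) picture_frame();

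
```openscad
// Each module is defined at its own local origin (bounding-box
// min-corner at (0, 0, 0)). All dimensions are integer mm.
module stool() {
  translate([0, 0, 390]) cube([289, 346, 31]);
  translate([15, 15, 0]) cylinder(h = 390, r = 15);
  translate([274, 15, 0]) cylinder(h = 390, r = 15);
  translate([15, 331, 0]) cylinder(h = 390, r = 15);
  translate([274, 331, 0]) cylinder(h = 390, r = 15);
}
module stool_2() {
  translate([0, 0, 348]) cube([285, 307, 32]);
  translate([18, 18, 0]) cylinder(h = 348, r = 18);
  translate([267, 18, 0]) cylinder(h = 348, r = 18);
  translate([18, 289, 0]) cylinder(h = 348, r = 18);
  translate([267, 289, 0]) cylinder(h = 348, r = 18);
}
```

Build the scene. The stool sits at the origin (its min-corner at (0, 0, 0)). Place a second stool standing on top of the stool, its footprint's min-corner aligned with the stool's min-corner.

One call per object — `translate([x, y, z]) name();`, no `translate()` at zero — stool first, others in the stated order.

stool();
translate([0, 0, 421]) stool_2();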